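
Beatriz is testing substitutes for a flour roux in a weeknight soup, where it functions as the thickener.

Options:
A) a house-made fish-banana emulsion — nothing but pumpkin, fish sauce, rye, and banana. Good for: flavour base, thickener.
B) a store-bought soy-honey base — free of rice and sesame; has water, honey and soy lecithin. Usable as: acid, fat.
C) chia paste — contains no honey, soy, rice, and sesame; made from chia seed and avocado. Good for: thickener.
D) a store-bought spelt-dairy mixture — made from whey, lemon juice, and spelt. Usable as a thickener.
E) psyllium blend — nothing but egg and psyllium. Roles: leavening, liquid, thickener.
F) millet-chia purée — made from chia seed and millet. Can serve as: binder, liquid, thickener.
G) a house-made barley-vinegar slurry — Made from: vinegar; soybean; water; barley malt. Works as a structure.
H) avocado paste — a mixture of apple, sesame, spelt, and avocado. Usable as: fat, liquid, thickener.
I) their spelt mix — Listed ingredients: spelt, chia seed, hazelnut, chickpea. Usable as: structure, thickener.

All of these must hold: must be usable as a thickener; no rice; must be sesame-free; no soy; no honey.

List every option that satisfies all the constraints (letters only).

A, C, D, E, F, I

A: fish sauce and rye etc. — none of it excluded — keep
B: not usable as a thickener; has honey, so not honey-free (and 1 more) — no
C: works as a thickener, no rice, no soy — keep
D: nothing on the exclusion list — OK
E: only egg and psyllium; none excluded — keep
F: works as a thickener, no honey, no rice — valid
G: not usable as a thickener; has soybean, so not soy-free — reject
H: has sesame, so not sesame-free — out
I: spelt and hazelnut etc. — none of it excluded — OK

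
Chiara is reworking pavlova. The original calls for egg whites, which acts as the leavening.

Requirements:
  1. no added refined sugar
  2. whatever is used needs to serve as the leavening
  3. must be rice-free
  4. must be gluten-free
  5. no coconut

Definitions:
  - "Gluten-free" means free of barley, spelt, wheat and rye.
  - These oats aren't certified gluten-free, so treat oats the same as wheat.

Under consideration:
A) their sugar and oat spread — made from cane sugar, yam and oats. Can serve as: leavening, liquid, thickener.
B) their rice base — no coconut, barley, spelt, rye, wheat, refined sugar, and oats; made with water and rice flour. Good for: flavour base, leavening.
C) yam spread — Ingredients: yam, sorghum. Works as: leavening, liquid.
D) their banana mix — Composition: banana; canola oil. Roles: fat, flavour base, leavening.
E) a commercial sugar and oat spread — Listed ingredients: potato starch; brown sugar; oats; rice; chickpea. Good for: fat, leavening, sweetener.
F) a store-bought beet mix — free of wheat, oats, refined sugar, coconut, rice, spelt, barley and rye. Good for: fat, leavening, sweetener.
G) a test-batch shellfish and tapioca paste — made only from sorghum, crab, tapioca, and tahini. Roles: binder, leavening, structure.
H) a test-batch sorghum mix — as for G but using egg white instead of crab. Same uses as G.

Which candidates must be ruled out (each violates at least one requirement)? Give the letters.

A, B, E

A: has oats, so not gluten-free; has cane sugar, so not no-added-sugar — reject
B: has rice flour, so not rice-free — out
C: nothing on the exclusion list — keep
D: no rice, no coconut — valid
E: has oats, so not gluten-free; has rice, so not rice-free (and 1 more) — out
F: works as a leavening, no refined sugar, no coconut — valid
G: tahini and crab etc. — none of it excluded — OK
H: all constraints satisfied — valid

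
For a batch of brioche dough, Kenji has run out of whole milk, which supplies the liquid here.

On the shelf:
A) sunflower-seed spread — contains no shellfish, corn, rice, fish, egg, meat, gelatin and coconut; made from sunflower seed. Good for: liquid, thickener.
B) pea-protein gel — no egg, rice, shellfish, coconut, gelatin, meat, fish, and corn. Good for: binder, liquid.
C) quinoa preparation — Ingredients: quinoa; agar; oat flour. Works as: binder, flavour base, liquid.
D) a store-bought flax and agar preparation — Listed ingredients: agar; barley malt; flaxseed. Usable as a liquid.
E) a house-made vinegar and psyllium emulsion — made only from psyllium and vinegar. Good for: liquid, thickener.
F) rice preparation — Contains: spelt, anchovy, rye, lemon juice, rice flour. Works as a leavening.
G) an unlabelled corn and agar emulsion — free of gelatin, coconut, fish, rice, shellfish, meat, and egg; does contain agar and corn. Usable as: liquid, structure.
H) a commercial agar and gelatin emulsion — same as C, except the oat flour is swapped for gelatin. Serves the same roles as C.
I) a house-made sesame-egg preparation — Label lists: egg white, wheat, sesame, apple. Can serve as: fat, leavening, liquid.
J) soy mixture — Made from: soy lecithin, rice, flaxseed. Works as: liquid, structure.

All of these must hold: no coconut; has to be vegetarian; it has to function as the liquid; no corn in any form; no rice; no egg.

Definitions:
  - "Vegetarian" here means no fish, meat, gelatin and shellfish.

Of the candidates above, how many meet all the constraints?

5

A: nothing on the exclusion list — valid
B: works as a liquid, vegetarian, no coconut — OK
C: all constraints satisfied — keep
D: works as a liquid, no coconut, vegetarian — OK
E: every rule checks out — OK
F: not usable as a liquid; has anchovy, so not vegetarian (and 1 more) — out
G: has corn, so not corn-free — no
H: has gelatin, so not vegetarian — out
I: has egg white, so not egg-free — reject
J: has rice, so not rice-free — reject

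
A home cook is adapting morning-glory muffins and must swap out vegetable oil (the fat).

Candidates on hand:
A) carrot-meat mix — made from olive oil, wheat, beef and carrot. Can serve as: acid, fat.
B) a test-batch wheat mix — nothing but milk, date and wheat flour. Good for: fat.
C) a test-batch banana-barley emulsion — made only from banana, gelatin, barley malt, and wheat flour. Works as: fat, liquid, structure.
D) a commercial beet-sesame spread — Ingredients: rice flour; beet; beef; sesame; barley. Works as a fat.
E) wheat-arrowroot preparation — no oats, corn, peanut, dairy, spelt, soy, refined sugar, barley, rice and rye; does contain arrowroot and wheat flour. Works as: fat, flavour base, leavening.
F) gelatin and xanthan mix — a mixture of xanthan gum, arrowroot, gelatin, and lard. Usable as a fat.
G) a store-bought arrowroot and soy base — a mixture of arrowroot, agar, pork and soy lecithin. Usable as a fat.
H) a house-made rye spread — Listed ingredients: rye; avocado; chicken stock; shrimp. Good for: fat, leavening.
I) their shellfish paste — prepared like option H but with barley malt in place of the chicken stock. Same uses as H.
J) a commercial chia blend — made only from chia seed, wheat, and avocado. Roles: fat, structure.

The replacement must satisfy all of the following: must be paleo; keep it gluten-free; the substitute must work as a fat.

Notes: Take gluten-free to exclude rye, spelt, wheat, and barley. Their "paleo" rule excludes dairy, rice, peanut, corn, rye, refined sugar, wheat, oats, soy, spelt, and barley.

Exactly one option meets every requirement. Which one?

A: has wheat, so not gluten-free; has wheat, so not paleo — reject
B: has wheat flour, so not gluten-free; has milk, so not paleo — reject
C: has barley malt, so not gluten-free; has barley malt, so not paleo — reject
D: has barley, so not gluten-free; has barley, so not paleo — out
E: has wheat flour, so not gluten-free; has wheat flour, so not paleo — out
F: nothing on the exclusion list — keep
G: has soy lecithin, so not paleo — no
H: has rye, so not gluten-free; has rye, so not paleo — reject
I: has barley malt, so not gluten-free; has barley malt, so not paleo — out
J: has wheat, so not gluten-free; has wheat, so not paleo — no

F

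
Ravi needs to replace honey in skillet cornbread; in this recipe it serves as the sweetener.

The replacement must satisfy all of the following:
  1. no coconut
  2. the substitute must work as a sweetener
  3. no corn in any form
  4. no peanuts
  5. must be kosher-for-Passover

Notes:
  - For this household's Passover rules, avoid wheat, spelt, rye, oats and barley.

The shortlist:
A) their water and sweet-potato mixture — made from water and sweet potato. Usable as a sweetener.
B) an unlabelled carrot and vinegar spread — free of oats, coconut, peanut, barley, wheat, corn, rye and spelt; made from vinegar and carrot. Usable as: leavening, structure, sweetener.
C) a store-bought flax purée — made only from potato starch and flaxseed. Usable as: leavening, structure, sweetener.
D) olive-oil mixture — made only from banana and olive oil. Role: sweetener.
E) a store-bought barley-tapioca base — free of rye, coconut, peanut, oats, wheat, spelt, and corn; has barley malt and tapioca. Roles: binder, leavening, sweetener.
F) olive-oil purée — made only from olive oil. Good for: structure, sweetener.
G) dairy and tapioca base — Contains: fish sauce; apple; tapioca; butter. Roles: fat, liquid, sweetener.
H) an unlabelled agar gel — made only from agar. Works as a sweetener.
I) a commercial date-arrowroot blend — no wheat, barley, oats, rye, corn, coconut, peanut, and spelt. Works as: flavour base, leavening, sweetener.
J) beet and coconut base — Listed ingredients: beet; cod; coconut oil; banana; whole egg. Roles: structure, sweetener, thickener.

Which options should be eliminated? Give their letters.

E, J

A: works as a sweetener, no corn, kosher-for-Passover — keep
B: works as a sweetener, no peanut, no coconut — keep
C: only potato starch and flaxseed; none excluded — OK
D: nothing on the exclusion list — valid
E: has barley malt, so not kosher-for-Passover — out
F: only olive oil; none excluded — OK
G: nothing on the exclusion list — valid
H: no coconut, no peanut — keep
I: every rule checks out — valid
J: has coconut oil, so not coconut-free — reject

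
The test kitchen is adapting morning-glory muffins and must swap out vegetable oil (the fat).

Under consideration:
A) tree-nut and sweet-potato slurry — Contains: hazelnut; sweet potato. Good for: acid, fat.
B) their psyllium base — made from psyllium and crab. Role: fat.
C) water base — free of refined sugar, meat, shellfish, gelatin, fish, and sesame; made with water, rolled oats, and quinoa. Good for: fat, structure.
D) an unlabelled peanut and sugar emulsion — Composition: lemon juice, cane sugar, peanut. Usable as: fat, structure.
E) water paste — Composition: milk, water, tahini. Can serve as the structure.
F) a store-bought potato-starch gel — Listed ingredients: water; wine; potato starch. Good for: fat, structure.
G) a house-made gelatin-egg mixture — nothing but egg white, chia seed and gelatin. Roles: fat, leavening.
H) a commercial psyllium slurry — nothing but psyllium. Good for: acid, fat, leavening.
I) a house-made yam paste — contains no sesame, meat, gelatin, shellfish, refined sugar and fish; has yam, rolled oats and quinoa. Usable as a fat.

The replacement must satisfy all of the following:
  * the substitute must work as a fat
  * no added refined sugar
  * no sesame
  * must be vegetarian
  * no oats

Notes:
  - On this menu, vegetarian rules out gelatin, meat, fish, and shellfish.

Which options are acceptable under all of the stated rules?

A, F, H

A: every rule checks out — keep
B: has crab, so not vegetarian — out
C: has rolled oats, so not oat-free — reject
D: has cane sugar, so not no-added-sugar — no
E: not usable as a fat; has tahini, so not sesame-free — out
F: no oats, no refined sugar — keep
G: has gelatin, so not vegetarian — no
H: only psyllium; none excluded — OK
I: has rolled oats, so not oat-free — reject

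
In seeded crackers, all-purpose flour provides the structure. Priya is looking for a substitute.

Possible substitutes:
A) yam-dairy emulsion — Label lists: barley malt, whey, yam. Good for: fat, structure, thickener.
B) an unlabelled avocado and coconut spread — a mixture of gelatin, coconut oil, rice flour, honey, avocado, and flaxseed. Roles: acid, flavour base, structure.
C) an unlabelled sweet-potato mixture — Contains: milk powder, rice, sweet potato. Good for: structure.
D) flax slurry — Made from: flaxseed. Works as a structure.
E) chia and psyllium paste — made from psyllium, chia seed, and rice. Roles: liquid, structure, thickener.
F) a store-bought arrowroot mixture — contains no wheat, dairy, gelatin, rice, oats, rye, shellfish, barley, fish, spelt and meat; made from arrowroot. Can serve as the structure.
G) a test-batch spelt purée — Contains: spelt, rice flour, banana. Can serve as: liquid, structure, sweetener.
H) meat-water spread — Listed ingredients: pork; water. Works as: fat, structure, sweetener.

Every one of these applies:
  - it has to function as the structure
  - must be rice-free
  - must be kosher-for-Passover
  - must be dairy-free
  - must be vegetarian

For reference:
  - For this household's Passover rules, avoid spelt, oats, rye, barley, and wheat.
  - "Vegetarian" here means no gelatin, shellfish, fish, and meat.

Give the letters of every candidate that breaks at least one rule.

A: has barley malt, so not kosher-for-Passover; has whey, so not dairy-free — out
B: has gelatin, so not vegetarian; has rice flour, so not rice-free — no
C: has milk powder, so not dairy-free; has rice, so not rice-free — reject
D: nothing on the exclusion list — valid
E: has rice, so not rice-free — out
F: every rule checks out — keep
G: has spelt, so not kosher-for-Passover; has rice flour, so not rice-free — no
H: has pork, so not vegetarian — out

A, B, C, E, G, H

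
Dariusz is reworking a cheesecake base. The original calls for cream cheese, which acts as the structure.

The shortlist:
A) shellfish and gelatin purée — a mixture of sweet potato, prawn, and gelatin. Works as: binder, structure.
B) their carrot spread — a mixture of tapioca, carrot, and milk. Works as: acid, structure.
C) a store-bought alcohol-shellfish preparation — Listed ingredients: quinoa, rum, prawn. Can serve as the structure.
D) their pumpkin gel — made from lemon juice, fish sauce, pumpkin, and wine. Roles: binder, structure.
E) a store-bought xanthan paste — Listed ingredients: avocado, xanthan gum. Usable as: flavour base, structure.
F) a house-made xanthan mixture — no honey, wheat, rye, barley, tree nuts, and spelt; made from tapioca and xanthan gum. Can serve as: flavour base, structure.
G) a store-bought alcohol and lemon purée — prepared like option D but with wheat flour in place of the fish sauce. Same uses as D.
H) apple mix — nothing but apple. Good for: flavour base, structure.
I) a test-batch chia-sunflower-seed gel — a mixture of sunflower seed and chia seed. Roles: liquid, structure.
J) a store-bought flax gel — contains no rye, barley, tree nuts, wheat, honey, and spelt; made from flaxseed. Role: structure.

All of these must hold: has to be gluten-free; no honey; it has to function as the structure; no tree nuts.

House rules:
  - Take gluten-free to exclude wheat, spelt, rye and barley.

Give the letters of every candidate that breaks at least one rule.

A: only gelatin, prawn and sweet potato; none excluded — keep
B: no honey, gluten-free — OK
C: works as a structure, no tree nuts, no honey — valid
D: nothing on the exclusion list — valid
E: works as a structure, gluten-free, no tree nuts — valid
F: every rule checks out — OK
G: has wheat flour, so not gluten-free — reject
H: nothing on the exclusion list — keep
I: only chia seed and sunflower seed; none excluded — keep
J: no honey, gluten-free — valid

G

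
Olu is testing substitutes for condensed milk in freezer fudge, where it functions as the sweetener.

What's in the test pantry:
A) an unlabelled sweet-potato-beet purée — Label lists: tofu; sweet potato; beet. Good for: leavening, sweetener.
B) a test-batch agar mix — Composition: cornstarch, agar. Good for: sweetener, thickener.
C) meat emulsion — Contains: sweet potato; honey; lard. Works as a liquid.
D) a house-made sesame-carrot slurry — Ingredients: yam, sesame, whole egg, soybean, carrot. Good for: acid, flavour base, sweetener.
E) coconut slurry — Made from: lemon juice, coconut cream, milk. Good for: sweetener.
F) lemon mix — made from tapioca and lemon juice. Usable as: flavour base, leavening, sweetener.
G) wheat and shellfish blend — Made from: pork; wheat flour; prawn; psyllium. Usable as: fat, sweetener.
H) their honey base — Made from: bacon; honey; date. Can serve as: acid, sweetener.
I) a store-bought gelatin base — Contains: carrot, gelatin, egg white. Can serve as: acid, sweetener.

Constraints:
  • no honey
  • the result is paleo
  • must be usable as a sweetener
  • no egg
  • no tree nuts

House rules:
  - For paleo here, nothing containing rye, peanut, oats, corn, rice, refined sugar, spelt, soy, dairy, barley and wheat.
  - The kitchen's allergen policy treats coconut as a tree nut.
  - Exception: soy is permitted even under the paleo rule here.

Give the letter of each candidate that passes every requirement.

A, F

A: soy is permitted under the paleo carve-out; nothing else excluded — valid
B: has cornstarch, so not paleo — out
C: not usable as a sweetener; has honey, so not honey-free — no
D: has whole egg, so not egg-free — no
E: has milk, so not paleo; has coconut cream, so not tree-nut-free — out
F: every rule checks out — OK
G: has wheat flour, so not paleo — out
H: has honey, so not honey-free — no
I: has egg white, so not egg-free — reject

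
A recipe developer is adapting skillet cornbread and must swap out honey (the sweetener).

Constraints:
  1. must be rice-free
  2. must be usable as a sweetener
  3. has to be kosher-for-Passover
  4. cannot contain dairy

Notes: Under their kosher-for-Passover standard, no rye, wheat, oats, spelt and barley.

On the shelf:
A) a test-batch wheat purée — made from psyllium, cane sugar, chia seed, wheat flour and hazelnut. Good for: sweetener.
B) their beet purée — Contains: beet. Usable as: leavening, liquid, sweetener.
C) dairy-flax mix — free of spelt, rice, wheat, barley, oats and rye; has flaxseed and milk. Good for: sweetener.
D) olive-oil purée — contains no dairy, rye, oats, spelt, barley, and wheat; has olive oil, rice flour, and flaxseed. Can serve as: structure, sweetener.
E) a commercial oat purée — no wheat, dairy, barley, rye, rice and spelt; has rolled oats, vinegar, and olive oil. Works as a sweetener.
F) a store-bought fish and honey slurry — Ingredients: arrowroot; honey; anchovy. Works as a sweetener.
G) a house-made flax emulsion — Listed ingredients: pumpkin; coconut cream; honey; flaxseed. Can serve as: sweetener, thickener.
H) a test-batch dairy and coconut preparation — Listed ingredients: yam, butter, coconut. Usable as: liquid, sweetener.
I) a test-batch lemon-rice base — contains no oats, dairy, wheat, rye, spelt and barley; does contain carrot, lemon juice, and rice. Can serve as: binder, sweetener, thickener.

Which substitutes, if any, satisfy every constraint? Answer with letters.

A: has wheat flour, so not kosher-for-Passover — no
B: only beet; none excluded — keep
C: has milk, so not dairy-free — out
D: has rice flour, so not rice-free — no
E: has rolled oats, so not kosher-for-Passover — out
F: only anchovy, honey and arrowroot; none excluded — valid
G: coconut cream and honey etc. — none of it excluded — valid
H: has butter, so not dairy-free — no
I: has rice, so not rice-free — no

B, F, G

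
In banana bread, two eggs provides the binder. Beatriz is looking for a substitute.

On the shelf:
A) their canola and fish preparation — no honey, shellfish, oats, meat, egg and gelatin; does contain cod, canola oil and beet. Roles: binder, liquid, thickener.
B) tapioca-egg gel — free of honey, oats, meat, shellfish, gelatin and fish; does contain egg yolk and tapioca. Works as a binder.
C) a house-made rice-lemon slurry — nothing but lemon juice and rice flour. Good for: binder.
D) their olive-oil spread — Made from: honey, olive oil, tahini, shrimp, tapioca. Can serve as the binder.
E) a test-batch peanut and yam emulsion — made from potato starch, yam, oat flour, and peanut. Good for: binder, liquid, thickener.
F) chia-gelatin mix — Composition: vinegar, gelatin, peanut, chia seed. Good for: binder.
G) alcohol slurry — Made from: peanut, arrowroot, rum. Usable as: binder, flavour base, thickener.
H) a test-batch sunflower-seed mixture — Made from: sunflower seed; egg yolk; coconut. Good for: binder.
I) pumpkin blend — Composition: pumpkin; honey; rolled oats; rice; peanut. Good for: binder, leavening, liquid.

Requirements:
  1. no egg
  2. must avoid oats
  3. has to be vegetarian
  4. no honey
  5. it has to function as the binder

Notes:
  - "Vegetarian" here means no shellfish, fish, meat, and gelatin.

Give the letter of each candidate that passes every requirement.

C, G

A: has cod, so not vegetarian — no
B: has egg yolk, so not egg-free — no
C: only rice flour and lemon juice; none excluded — keep
D: has shrimp, so not vegetarian; has honey, so not honey-free — no
E: has oat flour, so not oat-free — out
F: has gelatin, so not vegetarian — reject
G: vegetarian, no egg — keep
H: has egg yolk, so not egg-free — reject
I: has honey, so not honey-free; has rolled oats, so not oat-free — no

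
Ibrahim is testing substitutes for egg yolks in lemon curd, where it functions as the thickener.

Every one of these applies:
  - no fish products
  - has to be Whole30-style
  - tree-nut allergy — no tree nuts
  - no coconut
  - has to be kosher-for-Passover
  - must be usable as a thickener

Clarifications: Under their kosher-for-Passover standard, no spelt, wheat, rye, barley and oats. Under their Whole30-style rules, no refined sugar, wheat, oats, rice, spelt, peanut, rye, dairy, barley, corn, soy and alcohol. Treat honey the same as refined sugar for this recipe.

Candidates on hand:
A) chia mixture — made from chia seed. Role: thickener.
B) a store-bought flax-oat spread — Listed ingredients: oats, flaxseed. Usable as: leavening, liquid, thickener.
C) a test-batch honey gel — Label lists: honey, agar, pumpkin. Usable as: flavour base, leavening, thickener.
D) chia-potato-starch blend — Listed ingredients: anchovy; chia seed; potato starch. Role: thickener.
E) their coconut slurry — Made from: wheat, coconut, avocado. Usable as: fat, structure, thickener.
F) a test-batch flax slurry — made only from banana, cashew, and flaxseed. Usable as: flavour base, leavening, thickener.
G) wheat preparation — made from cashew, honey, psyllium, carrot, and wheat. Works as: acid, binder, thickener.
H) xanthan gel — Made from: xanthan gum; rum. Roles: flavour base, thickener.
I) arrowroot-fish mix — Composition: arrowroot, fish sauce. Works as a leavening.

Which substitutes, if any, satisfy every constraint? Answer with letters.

A

A: works as a thickener, no tree nuts, Whole30-style — keep
B: has oats, so not kosher-for-Passover; has oats, so not Whole30-style — reject
C: has honey, so not Whole30-style — reject
D: has anchovy, so not fish-free — out
E: has wheat, so not kosher-for-Passover; has wheat, so not Whole30-style (and 1 more) — reject
F: has cashew, so not tree-nut-free — out
G: has wheat, so not kosher-for-Passover; has honey, so not Whole30-style (and 1 more) — out
H: has rum, so not Whole30-style — reject
I: not usable as a thickener; has fish sauce, so not fish-free — no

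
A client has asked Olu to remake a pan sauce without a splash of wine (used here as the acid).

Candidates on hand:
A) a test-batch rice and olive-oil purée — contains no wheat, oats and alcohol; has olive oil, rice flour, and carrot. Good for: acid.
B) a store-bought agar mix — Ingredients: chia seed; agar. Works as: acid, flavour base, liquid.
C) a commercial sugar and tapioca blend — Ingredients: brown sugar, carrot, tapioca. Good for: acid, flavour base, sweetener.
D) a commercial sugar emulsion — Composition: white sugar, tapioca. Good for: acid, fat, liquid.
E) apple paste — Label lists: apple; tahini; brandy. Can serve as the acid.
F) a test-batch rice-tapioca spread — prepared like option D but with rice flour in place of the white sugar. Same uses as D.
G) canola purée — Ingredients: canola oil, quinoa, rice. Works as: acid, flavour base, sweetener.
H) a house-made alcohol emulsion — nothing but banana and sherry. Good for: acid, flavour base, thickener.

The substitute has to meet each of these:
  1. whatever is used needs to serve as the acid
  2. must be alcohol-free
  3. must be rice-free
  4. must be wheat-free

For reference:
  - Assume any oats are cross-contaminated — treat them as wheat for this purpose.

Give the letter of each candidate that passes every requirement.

A: has rice flour, so not rice-free — no
B: only agar and chia seed; none excluded — OK
C: only brown sugar, carrot and tapioca; none excluded — OK
D: no rice, no alcohol — OK
E: has brandy, so not alcohol-free — out
F: has rice flour, so not rice-free — reject
G: has rice, so not rice-free — out
H: has sherry, so not alcohol-free — reject

B, C, D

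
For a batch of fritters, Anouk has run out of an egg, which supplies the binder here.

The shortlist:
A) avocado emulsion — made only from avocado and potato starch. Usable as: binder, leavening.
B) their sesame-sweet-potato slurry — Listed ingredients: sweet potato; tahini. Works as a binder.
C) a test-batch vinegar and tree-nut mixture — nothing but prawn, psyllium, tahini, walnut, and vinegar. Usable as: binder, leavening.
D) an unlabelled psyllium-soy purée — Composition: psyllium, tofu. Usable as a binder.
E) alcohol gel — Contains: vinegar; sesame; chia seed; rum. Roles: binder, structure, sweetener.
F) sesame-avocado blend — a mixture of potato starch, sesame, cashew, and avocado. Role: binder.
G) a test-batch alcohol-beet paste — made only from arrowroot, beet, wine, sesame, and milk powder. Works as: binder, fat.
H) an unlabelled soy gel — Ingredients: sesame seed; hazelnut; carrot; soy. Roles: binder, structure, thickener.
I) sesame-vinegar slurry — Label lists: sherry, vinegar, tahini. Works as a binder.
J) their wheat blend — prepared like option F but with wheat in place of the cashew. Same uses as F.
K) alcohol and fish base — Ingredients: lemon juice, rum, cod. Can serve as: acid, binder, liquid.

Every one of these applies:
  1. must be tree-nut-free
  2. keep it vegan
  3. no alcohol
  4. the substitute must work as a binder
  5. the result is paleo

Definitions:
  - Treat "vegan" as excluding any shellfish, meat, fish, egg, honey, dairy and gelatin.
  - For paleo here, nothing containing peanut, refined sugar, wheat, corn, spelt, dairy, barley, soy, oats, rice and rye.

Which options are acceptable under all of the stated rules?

A: paleo, no tree nuts — OK
B: only tahini and sweet potato; none excluded — keep
C: has prawn, so not vegan; has walnut, so not tree-nut-free — out
D: has tofu, so not paleo — out
E: has rum, so not alcohol-free — no
F: has cashew, so not tree-nut-free — out
G: has milk powder, so not vegan; has milk powder, so not paleo (and 1 more) — no
H: has soy, so not paleo; has hazelnut, so not tree-nut-free — no
I: has sherry, so not alcohol-free — no
J: has wheat, so not paleo — reject
K: has cod, so not vegan; has rum, so not alcohol-free — no

A, B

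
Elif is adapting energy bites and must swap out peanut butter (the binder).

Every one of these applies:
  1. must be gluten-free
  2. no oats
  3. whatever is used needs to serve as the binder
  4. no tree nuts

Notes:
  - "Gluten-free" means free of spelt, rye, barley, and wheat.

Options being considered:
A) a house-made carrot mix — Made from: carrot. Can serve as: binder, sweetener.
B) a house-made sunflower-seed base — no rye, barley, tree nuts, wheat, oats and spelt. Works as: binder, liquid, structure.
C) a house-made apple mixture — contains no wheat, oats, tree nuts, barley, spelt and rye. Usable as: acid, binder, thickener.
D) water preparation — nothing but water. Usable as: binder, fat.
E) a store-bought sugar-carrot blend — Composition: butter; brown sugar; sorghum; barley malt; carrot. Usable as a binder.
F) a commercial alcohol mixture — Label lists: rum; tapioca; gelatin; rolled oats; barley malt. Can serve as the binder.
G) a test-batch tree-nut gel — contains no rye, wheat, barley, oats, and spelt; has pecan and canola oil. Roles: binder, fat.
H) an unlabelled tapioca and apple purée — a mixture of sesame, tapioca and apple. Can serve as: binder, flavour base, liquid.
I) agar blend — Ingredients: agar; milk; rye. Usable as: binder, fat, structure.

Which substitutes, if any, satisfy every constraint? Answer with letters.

A, B, C, D, H

A: every rule checks out — keep
B: gluten-free, no oats — OK
C: no tree nuts, no oats — keep
D: gluten-free, no tree nuts — valid
E: has barley malt, so not gluten-free — out
F: has barley malt, so not gluten-free; has rolled oats, so not oat-free — no
G: has pecan, so not tree-nut-free — no
H: nothing on the exclusion list — keep
I: has rye, so not gluten-free — no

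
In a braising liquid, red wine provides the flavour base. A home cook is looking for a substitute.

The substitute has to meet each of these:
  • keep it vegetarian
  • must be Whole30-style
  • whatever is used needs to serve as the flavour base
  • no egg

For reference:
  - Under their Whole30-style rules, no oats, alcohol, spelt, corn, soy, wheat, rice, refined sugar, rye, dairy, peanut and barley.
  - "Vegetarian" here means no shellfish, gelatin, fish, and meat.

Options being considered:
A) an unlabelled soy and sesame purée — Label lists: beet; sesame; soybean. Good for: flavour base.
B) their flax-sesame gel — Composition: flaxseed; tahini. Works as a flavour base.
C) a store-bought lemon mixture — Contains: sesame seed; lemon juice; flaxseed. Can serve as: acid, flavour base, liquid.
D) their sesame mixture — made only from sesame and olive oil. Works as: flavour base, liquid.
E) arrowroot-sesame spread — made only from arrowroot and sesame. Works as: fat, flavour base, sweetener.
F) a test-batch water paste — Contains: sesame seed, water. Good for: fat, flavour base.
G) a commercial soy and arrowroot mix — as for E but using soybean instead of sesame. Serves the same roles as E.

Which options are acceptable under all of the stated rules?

B, C, D, E, F

A: has soybean, so not Whole30-style — out
B: all constraints satisfied — valid
C: nothing on the exclusion list — valid
D: no egg, Whole30-style — valid
E: nothing on the exclusion list — OK
F: only sesame seed and water; none excluded — OK
G: has soybean, so not Whole30-style — no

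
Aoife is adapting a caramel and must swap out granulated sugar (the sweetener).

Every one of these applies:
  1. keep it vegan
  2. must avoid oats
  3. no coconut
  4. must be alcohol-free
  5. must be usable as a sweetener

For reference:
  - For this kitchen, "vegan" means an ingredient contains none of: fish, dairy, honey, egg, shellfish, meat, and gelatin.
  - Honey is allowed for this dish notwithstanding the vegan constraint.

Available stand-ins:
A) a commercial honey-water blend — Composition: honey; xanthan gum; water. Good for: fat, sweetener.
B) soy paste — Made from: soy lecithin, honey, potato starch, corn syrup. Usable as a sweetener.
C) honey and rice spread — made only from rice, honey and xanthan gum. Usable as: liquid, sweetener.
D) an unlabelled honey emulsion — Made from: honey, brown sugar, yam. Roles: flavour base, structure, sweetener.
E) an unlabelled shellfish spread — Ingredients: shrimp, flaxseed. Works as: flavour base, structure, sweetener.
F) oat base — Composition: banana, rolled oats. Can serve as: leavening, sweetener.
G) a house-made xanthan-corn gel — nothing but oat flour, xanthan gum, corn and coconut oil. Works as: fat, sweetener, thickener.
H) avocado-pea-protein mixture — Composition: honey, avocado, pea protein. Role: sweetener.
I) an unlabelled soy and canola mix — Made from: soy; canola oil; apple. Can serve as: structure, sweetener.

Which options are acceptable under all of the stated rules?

A, B, C, D, H, I

A: honey is permitted under the vegan carve-out; nothing else excluded — valid
B: honey is permitted under the vegan carve-out; nothing else excluded — valid
C: honey is permitted under the vegan carve-out; nothing else excluded — OK
D: honey is permitted under the vegan carve-out; nothing else excluded — OK
E: has shrimp, so not vegan — reject
F: has rolled oats, so not oat-free — reject
G: has oat flour, so not oat-free; has coconut oil, so not coconut-free — reject
H: honey is permitted under the vegan carve-out; nothing else excluded — keep
I: only soy, canola oil and apple; none excluded — valid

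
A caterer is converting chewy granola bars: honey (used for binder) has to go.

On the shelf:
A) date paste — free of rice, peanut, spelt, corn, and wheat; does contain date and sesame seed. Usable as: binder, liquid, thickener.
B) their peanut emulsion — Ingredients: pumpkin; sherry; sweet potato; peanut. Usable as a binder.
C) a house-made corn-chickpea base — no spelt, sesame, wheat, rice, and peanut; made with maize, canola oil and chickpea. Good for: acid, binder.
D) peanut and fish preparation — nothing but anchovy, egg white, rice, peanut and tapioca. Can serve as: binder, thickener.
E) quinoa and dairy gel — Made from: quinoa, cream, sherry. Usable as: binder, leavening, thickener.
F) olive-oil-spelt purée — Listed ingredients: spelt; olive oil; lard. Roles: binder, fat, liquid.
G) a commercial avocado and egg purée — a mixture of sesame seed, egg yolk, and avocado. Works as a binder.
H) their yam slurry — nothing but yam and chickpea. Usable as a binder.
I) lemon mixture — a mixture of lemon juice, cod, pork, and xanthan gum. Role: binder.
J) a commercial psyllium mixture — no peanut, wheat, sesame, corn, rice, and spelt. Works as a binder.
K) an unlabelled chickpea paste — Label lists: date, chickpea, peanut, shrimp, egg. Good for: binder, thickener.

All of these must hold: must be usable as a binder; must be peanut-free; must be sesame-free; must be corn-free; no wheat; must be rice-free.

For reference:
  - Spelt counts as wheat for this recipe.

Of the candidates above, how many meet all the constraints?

4

A: has sesame seed, so not sesame-free — out
B: has peanut, so not peanut-free — out
C: has maize, so not corn-free — reject
D: has peanut, so not peanut-free; has rice, so not rice-free — no
E: works as a binder, wheat-free, no corn — keep
F: has spelt, so not wheat-free — reject
G: has sesame seed, so not sesame-free — no
H: no rice, no peanut — valid
I: cod and pork etc. — none of it excluded — valid
J: wheat-free, no rice — valid
K: has peanut, so not peanut-free — out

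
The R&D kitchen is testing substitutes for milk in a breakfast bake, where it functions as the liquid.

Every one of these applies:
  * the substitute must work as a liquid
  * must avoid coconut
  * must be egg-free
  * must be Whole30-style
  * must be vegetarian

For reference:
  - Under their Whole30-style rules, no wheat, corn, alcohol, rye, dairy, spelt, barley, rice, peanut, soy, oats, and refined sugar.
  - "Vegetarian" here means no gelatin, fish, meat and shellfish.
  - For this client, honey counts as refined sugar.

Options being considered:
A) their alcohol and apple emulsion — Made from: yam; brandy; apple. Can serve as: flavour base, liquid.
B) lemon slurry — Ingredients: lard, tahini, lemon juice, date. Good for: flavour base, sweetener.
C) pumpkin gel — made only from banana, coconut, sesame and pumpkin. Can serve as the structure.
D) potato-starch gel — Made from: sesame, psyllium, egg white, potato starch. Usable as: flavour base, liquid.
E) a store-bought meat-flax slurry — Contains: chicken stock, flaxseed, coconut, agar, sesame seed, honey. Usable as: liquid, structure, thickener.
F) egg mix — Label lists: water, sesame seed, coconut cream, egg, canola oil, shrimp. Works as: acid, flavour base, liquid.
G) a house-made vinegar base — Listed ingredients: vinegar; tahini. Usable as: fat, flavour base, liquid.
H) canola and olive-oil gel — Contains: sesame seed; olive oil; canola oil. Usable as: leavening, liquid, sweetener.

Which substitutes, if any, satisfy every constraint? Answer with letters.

A: has brandy, so not Whole30-style — no
B: not usable as a liquid; has lard, so not vegetarian — reject
C: not usable as a liquid; has coconut, so not coconut-free — out
D: has egg white, so not egg-free — reject
E: has honey, so not Whole30-style; has chicken stock, so not vegetarian (and 1 more) — no
F: has shrimp, so not vegetarian; has coconut cream, so not coconut-free (and 1 more) — out
G: nothing on the exclusion list — valid
H: nothing on the exclusion list — valid

G, H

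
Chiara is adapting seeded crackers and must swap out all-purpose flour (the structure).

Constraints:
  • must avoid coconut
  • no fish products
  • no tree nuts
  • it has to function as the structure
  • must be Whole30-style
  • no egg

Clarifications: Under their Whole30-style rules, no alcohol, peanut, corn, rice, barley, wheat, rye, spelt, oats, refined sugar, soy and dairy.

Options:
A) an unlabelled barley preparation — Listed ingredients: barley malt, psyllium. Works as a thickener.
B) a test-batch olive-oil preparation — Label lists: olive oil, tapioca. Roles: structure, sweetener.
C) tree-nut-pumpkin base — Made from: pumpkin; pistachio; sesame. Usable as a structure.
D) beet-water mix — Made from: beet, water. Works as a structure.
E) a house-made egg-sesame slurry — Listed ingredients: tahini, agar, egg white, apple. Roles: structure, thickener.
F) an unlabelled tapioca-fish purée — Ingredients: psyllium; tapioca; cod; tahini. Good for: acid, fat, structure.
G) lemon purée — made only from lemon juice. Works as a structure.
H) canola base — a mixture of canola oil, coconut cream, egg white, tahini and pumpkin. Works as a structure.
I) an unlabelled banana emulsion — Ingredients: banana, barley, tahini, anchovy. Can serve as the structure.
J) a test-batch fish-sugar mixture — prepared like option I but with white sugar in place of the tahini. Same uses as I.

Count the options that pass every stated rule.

A: not usable as a structure; has barley malt, so not Whole30-style — reject
B: no egg, no coconut — valid
C: has pistachio, so not tree-nut-free — out
D: only beet and water; none excluded — keep
E: has egg white, so not egg-free — reject
F: has cod, so not fish-free — out
G: only lemon juice; none excluded — valid
H: has egg white, so not egg-free; has coconut cream, so not coconut-free — reject
I: has barley, so not Whole30-style; has anchovy, so not fish-free — out
J: has barley, so not Whole30-style; has anchovy, so not fish-free — out

3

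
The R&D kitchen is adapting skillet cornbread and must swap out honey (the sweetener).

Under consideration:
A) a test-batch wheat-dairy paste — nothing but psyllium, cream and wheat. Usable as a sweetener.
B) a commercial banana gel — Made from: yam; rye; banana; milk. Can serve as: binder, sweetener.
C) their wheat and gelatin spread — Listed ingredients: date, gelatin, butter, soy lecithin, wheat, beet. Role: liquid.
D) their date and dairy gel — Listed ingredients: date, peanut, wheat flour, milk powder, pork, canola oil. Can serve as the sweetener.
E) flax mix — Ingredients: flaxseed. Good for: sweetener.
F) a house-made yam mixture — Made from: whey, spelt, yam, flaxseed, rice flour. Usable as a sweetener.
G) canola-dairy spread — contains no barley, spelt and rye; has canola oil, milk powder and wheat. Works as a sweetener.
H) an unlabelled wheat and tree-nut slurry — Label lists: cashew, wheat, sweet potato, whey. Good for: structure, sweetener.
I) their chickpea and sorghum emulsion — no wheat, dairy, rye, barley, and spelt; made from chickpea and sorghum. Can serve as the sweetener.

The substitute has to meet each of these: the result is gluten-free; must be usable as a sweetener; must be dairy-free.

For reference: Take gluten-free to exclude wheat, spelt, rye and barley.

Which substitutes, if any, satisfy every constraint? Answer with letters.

E, I

A: has wheat, so not gluten-free; has cream, so not dairy-free — out
B: has rye, so not gluten-free; has milk, so not dairy-free — no
C: not usable as a sweetener; has wheat, so not gluten-free (and 1 more) — out
D: has wheat flour, so not gluten-free; has milk powder, so not dairy-free — reject
E: only flaxseed; none excluded — valid
F: has spelt, so not gluten-free; has whey, so not dairy-free — out
G: has wheat, so not gluten-free; has milk powder, so not dairy-free — out
H: has wheat, so not gluten-free; has whey, so not dairy-free — no
I: works as a sweetener, gluten-free, no dairy — OK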